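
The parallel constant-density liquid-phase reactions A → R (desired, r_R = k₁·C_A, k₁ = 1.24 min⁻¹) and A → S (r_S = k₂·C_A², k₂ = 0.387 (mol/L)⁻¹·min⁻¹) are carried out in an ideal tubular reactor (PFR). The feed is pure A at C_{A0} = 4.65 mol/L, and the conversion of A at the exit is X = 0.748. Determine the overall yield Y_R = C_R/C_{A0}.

C_A = C_{A0}(1−X) = 1.172 mol/L.
Along a PFR/batch, dC_R/dC_A = −r_R/(r_R+r_S) = −k₁/(k₁+k₂·C_A).
Integrating from C_{A0} to C_A: C_R = (1.24/0.387)·ln[(1.24+0.387·4.65)/(1.24+0.387·1.17)] = 3.204·ln(3.040/1.693) = 1.874 mol/L.
Y_R = C_R/C_{A0} = 1.874/4.65 = 0.403.

0.403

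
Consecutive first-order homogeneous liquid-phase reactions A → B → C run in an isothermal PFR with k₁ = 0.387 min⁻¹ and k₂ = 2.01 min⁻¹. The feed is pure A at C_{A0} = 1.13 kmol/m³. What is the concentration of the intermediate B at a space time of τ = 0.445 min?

0.117 kmol/m³

The intermediate concentration in a first-order A→B→C sequence is C_B = k₁C_{A0}(e^(−k₁τ) − e^(−k₂τ))/(k₂−k₁).
e^(−k₁τ) = e^(−0.387×0.445) = e^(−0.1722) = 0.8418; e^(−k₂τ) = e^(−0.8944) = 0.4088.
C_B = 0.387×1.13/(2.01−0.387) × (0.8418−0.4088) = 0.2694×0.4330 = 0.1167 kmol/m³.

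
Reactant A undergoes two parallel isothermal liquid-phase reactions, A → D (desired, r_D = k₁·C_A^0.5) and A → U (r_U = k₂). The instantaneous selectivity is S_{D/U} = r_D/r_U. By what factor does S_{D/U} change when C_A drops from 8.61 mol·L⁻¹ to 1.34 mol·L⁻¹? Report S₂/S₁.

0.395

S_{D/U} = (k₁/k₂)·C_A^0.5, so S₂/S₁ = (C_{A,2}/C_{A,1})^0.5.
= (1.34/8.61)^0.5 = (0.1556)^0.5 = 0.395.
Selectivity toward D falls as C_A falls — high-concentration operation is favoured.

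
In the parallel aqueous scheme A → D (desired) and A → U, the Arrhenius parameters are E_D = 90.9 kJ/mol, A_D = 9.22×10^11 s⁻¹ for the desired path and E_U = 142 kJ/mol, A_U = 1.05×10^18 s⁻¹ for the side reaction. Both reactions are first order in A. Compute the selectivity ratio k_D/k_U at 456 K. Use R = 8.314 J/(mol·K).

With equal orders, S_{D/U} = k_D/k_U = (A_D/A_U)·exp[(E_U−E_D)/(RT)].
(E_U−E_D)/(RT) = (142−90.9)×10³/(8.314×456) = 51100/3791 = 13.48.
k_D/k_U = (9.22×10^11/1.05×10^18)·exp(13.48) = 8.781×10^-7 × 7.140×10^5 = 0.627.

0.627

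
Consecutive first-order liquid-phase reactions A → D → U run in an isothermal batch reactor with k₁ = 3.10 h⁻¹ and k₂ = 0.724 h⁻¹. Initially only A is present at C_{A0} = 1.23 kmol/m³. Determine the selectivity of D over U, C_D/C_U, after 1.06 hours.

For first-order series with pure A initially, C_D(t) = k₁C_{A0}/(k₂−k₁)·(e^(−k₁t) − e^(−k₂t)).
e^(−k₁t) = e^(−3.10×1.06) = e^(−3.286) = 0.03740; e^(−k₂t) = e^(−0.7674) = 0.4642.
C_D = 3.10×1.23/(0.724−3.10) × (0.03740−0.4642) = (-1.605)×(-0.4268) = 0.6849 kmol/m³.
C_A = C_{A0}e^(−k₁t) = 0.04601 kmol/m³, so C_U = C_{A0}−C_A−C_D = 0.4991 kmol/m³; C_D/C_U = 1.37.

1.37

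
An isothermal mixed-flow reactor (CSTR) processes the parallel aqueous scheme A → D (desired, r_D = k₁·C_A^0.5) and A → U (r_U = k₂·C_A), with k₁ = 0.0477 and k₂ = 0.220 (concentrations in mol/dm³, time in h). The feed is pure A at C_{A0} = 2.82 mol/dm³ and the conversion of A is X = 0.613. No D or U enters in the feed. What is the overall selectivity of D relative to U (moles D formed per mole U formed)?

Exit C_A = C_{A0}(1−X) = 2.82×0.387 = 1.091 mol/dm³.
A CSTR operates uniformly at the exit composition, giving r_D = 0.04983 and r_U = 0.2401 (each k·C_A^n at C_A = 1.091).
Overall selectivity = C_D/C_U = r_Dτ/(r_Uτ) = r_D/r_U = 0.208.

0.208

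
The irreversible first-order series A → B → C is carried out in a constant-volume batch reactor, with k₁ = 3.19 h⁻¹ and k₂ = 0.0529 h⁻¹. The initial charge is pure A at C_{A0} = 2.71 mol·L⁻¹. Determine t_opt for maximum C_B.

Setting dC_B/dt = 0 gives t_opt = ln(k₂/k₁)/(k₂−k₁).
= ln(0.0529/3.19)/(0.0529−3.19) = ln(0.01658)/-3.137 = -4.099/-3.137 = 1.31 h.

1.31 h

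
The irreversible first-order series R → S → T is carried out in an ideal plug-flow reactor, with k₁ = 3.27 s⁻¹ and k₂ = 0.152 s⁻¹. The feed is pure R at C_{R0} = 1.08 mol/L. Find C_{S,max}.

0.930 mol/L

Evaluating C_S at τ_opt = ln(k₂/k₁)/(k₂−k₁) gives C_{S,max}/C_{R0} = (k₁/k₂)^[k₂/(k₂−k₁)].
= (3.27/0.152)^(0.152/(0.152−3.27)) = (21.51)^(-0.04875) = 0.8611.
C_{S,max} = 0.8611×1.08 = 0.930 mol/L.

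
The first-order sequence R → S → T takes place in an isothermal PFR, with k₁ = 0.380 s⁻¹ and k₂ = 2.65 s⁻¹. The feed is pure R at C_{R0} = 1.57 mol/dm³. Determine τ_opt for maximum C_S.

0.856 s

For first-order series the maximum of C_S occurs at τ_opt = ln(k₂/k₁)/(k₂−k₁).
= ln(2.65/0.380)/(2.65−0.380) = ln(6.974)/2.270 = 1.942/2.270 = 0.856 s.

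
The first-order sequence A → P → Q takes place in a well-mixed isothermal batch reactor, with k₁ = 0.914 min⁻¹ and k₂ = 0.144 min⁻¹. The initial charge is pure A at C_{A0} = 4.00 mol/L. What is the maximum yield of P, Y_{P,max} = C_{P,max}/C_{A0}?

0.708

At the optimum, C_{P,max}/C_{A0} = (k₁/k₂)^[k₂/(k₂−k₁)].
= (0.914/0.144)^(0.144/(0.144−0.914)) = (6.347)^(-0.1870) = 0.7078.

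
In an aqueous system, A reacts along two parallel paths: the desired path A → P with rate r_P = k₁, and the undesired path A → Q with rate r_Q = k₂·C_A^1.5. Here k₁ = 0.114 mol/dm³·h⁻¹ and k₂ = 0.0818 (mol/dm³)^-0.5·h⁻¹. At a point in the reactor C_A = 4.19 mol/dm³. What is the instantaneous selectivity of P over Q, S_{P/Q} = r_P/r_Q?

S_{P/Q} = r_P/r_Q = (k₁)/(k₂·C_A^1.5) = (k₁/k₂)·C_A^-1.5.
= (0.114) / (0.0818×4.190^1.5) = 0.1140/0.7016 = 0.162.

0.162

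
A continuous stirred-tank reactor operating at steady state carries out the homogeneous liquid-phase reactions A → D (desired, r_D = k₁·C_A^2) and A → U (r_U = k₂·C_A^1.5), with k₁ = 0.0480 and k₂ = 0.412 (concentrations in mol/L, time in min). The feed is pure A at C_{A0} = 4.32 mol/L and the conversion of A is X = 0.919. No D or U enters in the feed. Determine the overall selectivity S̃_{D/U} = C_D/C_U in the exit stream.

Exit C_A = C_{A0}(1−X) = 4.32×0.0810 = 0.3499 mol/L.
In a CSTR the entire volume is at exit conditions, so r_D = 0.0480×0.3499^2 = 0.005877 and r_U = 0.412×0.3499^1.5 = 0.08528.
Overall selectivity = C_D/C_U = r_Dτ/(r_Uτ) = r_D/r_U = 0.0689.

0.0689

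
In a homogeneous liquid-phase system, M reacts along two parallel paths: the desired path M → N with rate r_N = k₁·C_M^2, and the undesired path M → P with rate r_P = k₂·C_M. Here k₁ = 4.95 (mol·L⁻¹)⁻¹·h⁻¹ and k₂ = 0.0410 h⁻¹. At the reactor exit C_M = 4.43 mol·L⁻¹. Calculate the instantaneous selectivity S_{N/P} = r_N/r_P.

535

S_{N/P} = r_N/r_P = (k₁·C_M^2)/(k₂·C_M) = (k₁/k₂)·C_M.
= (4.95×4.430^2) / (0.0410×4.430) = 97.14/0.1816 = 535.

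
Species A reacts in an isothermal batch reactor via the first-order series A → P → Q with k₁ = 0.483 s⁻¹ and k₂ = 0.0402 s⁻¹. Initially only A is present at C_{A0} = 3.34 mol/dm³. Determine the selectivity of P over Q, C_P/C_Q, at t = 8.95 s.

3.11

Solving the coupled first-order balances gives C_P(t) = [k₁/(k₂−k₁)]·C_{A0}·(e^(−k₁t) − e^(−k₂t)).
e^(−k₁t) = e^(−0.483×8.95) = e^(−4.323) = 0.01326; e^(−k₂t) = e^(−0.3598) = 0.6978.
C_P = 0.483×3.34/(0.0402−0.483) × (0.01326−0.6978) = (-3.643)×(-0.6846) = 2.494 mol/dm³.
C_A = C_{A0}e^(−k₁t) = 0.04430 mol/dm³, so C_Q = C_{A0}−C_A−C_P = 0.8017 mol/dm³; C_P/C_Q = 3.11.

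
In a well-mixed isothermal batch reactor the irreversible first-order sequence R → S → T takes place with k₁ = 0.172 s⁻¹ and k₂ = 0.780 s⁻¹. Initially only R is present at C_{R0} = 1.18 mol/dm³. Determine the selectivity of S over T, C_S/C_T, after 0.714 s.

3.21

The intermediate concentration in a first-order A→B→C sequence is C_S = k₁C_{R0}(e^(−k₁t) − e^(−k₂t))/(k₂−k₁).
e^(−k₁t) = e^(−0.172×0.714) = e^(−0.1228) = 0.8844; e^(−k₂t) = e^(−0.5569) = 0.5730.
C_S = 0.172×1.18/(0.780−0.172) × (0.8844−0.5730) = 0.3338×0.3115 = 0.1040 mol/dm³.
C_R = C_{R0}e^(−k₁t) = 1.044 mol/dm³, so C_T = C_{R0}−C_R−C_S = 0.03240 mol/dm³; C_S/C_T = 3.21.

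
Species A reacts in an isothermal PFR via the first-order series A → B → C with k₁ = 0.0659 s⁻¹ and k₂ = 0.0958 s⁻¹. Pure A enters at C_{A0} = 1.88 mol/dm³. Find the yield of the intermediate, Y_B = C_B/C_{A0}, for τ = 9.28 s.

Solving the coupled first-order balances gives C_B(τ) = [k₁/(k₂−k₁)]·C_{A0}·(e^(−k₁τ) − e^(−k₂τ)).
e^(−k₁τ) = e^(−0.0659×9.28) = e^(−0.6116) = 0.5425; e^(−k₂τ) = e^(−0.8890) = 0.4111.
C_B = 0.0659×1.88/(0.0958−0.0659) × (0.5425−0.4111) = 4.144×0.1315 = 0.5447 mol/dm³.
Y_B = C_B/C_{A0} = 0.5447/1.88 = 0.290.

0.290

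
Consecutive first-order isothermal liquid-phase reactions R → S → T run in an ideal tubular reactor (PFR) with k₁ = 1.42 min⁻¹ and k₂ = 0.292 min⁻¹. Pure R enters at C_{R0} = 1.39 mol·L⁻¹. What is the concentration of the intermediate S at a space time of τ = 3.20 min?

0.669 mol·L⁻¹

For first-order series with pure R initially, C_S(τ) = k₁C_{R0}/(k₂−k₁)·(e^(−k₁τ) − e^(−k₂τ)).
e^(−k₁τ) = e^(−1.42×3.20) = e^(−4.544) = 0.01063; e^(−k₂τ) = e^(−0.9344) = 0.3928.
C_S = 1.42×1.39/(0.292−1.42) × (0.01063−0.3928) = (-1.750)×(-0.3822) = 0.6688 mol·L⁻¹.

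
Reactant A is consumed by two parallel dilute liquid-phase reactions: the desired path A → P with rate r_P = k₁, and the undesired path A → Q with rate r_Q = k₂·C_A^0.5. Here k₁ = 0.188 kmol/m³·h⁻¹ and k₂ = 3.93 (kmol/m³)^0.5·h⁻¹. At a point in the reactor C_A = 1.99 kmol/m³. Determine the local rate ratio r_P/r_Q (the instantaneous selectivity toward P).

0.0339

S_{P/Q} = r_P/r_Q = (k₁)/(k₂·C_A^0.5) = (k₁/k₂)·C_A^-0.5.
= (0.188) / (3.93×1.990^0.5) = 0.1880/5.544 = 0.0339.
The undesired path is higher order in A, so low C_A (CSTR or dilute feed) favours P.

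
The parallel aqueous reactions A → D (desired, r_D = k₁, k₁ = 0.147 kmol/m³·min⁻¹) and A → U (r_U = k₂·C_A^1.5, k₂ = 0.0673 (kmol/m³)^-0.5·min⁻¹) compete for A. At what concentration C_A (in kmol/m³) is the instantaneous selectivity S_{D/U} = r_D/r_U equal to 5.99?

0.510 kmol/m³

S_{D/U} = (k₁/k₂)·C_A^-1.5 ⇒ C_A = (S·k₂/k₁)^(1/(-1.5)).
= (5.99×0.0673/0.147)^(-0.6667) = (2.742)^(-0.6667) = 0.510 kmol/m³.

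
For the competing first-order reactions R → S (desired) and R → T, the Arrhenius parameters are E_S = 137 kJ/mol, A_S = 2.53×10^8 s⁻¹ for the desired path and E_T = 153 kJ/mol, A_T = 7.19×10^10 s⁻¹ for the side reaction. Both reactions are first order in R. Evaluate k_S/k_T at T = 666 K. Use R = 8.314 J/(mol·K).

0.0633

With equal orders, S_{S/T} = k_S/k_T = (A_S/A_T)·exp[(E_T−E_S)/(RT)].
(E_T−E_S)/(RT) = (153−137)×10³/(8.314×666) = 16000/5537 = 2.890.
k_S/k_T = (2.53×10^8/7.19×10^10)·exp(2.890) = 0.003519 × 17.99 = 0.0633.
Since E_S < E_T, lowering the temperature improves selectivity toward S.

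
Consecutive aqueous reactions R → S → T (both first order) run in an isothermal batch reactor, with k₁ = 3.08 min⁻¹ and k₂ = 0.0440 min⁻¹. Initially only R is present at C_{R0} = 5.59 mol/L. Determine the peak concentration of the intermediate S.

At the optimum, C_{S,max}/C_{R0} = (k₁/k₂)^[k₂/(k₂−k₁)].
= (3.08/0.0440)^(0.0440/(0.0440−3.08)) = (70.00)^(-0.01449) = 0.9403.
C_{S,max} = 0.9403×5.59 = 5.26 mol/L.

5.26 mol/L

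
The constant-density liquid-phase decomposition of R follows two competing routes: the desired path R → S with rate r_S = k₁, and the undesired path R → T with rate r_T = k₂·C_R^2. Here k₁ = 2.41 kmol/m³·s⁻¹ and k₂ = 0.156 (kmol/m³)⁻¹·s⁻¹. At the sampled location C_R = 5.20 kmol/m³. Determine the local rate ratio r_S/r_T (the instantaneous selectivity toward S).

S_{S/T} = r_S/r_T = (k₁)/(k₂·C_R^2) = (k₁/k₂)·C_R^-2.
= (2.41) / (0.156×5.200^2) = 2.410/4.218 = 0.571.
The undesired path is higher order in R, so low C_R (CSTR or dilute feed) favours S.

0.571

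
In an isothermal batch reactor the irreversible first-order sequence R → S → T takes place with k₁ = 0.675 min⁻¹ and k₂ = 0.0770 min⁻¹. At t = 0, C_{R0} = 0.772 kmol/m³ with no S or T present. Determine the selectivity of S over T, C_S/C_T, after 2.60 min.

Solving the coupled first-order balances gives C_S(t) = [k₁/(k₂−k₁)]·C_{R0}·(e^(−k₁t) − e^(−k₂t)).
e^(−k₁t) = e^(−0.675×2.60) = e^(−1.755) = 0.1729; e^(−k₂t) = e^(−0.2002) = 0.8186.
C_S = 0.675×0.772/(0.0770−0.675) × (0.1729−0.8186) = (-0.8714)×(-0.6457) = 0.5626 kmol/m³.
C_R = C_{R0}e^(−k₁t) = 0.1335 kmol/m³, so C_T = C_{R0}−C_R−C_S = 0.07588 kmol/m³; C_S/C_T = 7.41.

7.41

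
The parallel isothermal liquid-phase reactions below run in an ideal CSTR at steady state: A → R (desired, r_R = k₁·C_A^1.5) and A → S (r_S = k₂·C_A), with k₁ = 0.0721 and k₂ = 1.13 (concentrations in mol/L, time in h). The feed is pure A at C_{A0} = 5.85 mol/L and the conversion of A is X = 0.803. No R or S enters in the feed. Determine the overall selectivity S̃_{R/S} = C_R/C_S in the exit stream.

0.0685

Exit C_A = C_{A0}(1−X) = 5.85×0.197 = 1.152 mol/L.
Rates in a CSTR are evaluated at the outlet concentration: r_R = 0.0721×1.152^1.5 = 0.08920, r_S = 1.13×1.152 = 1.302.
Overall selectivity = C_R/C_S = r_Rτ/(r_Sτ) = r_R/r_S = 0.0685.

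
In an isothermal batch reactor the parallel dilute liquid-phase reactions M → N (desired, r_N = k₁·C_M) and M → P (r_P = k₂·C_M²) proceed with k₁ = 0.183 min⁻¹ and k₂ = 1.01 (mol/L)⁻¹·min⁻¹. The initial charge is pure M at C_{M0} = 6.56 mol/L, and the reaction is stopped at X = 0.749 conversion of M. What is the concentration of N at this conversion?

0.236 mol/L

C_M = C_{M0}(1−X) = 1.647 mol/L.
Along a PFR/batch, dC_N/dC_M = −r_N/(r_N+r_P) = −k₁/(k₁+k₂·C_M).
Integrating from C_{M0} to C_M: C_N = (0.183/1.01)·ln[(0.183+1.01·6.56)/(0.183+1.01·1.65)] = 0.1812·ln(6.809/1.846) = 0.2365 mol/L.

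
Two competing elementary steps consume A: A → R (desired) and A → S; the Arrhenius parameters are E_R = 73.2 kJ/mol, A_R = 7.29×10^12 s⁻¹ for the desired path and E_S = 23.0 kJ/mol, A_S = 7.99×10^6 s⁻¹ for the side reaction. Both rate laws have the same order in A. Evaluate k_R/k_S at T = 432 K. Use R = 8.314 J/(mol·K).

Since both paths have the same order in A, the concentration cancels and S_{R/S} = k_R/k_S = (A_R/A_S)·exp[(E_S−E_R)/(RT)].
(E_S−E_R)/(RT) = (23.0−73.2)×10³/(8.314×432) = -50200/3592 = -13.98.
k_R/k_S = (7.29×10^12/7.99×10^6)·exp(-13.98) = 9.124×10^5 × 8.510×10^-7 = 0.776.

0.776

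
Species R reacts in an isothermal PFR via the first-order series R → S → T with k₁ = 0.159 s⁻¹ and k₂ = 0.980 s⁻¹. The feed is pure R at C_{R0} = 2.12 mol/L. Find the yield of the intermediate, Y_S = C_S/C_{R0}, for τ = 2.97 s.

Solving the coupled first-order balances gives C_S(τ) = [k₁/(k₂−k₁)]·C_{R0}·(e^(−k₁τ) − e^(−k₂τ)).
e^(−k₁τ) = e^(−0.159×2.97) = e^(−0.4722) = 0.6236; e^(−k₂τ) = e^(−2.911) = 0.05444.
C_S = 0.159×2.12/(0.980−0.159) × (0.6236−0.05444) = 0.4106×0.5692 = 0.2337 mol/L.
Y_S = C_S/C_{R0} = 0.2337/2.12 = 0.110.

0.110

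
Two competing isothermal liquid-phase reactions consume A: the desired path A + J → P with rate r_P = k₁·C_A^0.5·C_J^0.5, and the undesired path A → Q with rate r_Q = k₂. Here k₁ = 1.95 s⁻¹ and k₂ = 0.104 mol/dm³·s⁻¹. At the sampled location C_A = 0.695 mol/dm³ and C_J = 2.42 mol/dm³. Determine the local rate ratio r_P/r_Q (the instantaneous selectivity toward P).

24.3

S_{P/Q} = r_P/r_Q = (k₁·C_A^0.5·C_J^0.5)/(k₂) = (k₁/k₂)·C_A^0.5·C_J^0.5.
= (1.95×0.6950^0.5×2.420^0.5) / (0.104) = 2.529/0.1040 = 24.3.
Since the desired path is higher order in A, keeping C_A high (PFR or concentrated feed) favours P.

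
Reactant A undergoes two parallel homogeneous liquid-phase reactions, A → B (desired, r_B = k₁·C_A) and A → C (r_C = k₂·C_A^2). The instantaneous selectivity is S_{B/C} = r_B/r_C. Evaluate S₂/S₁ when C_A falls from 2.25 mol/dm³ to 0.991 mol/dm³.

2.27

S_{B/C} = (k₁/k₂)·C_A⁻¹, so S₂/S₁ = (C_{A,2}/C_{A,1})⁻¹.
= 2.25/0.991 = 2.27.
Selectivity toward B rises as C_A falls — low-concentration operation is favoured.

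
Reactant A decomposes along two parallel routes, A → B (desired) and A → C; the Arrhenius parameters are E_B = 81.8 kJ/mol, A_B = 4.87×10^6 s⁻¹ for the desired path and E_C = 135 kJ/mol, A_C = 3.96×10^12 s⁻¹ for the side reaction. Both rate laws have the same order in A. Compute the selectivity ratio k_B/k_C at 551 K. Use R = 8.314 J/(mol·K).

Since both paths have the same order in A, the concentration cancels and S_{B/C} = k_B/k_C = (A_B/A_C)·exp[(E_C−E_B)/(RT)].
(E_C−E_B)/(RT) = (135−81.8)×10³/(8.314×551) = 53200/4581 = 11.61.
k_B/k_C = (4.87×10^6/3.96×10^12)·exp(11.61) = 1.230×10^-6 × 1.105×10^5 = 0.136.

0.136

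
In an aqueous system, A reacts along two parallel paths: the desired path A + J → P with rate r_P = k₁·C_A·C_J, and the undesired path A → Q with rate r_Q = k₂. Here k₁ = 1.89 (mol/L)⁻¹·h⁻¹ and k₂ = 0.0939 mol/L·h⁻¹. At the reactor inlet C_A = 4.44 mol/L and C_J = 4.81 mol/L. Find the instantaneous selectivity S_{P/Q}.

S_{P/Q} = r_P/r_Q = (k₁·C_A·C_J)/(k₂) = (k₁/k₂)·C_A·C_J.
= (1.89×4.440×4.810) / (0.0939) = 40.36/0.09390 = 430.
Since the desired path is higher order in A, keeping C_A high (PFR or concentrated feed) favours P.

430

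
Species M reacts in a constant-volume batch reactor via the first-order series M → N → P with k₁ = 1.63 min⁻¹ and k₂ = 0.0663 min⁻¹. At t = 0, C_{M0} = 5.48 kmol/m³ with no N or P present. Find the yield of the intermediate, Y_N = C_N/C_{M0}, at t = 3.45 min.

The intermediate concentration in a first-order A→B→C sequence is C_N = k₁C_{M0}(e^(−k₁t) − e^(−k₂t))/(k₂−k₁).
e^(−k₁t) = e^(−1.63×3.45) = e^(−5.623) = 0.003612; e^(−k₂t) = e^(−0.2287) = 0.7955.
C_N = 1.63×5.48/(0.0663−1.63) × (0.003612−0.7955) = (-5.712)×(-0.7919) = 4.524 kmol/m³.
Y_N = C_N/C_{M0} = 4.524/5.48 = 0.826.

0.826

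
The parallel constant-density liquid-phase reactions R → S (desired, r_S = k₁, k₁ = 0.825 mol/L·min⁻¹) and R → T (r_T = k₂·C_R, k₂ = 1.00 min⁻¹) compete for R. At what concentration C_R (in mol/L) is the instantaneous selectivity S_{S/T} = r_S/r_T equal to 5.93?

0.139 mol/L

S_{S/T} = (k₁/k₂)·C_R⁻¹ ⇒ C_R = (S·k₂/k₁)^(-1).
= (5.93×1.00/0.825)^(-1) = (7.188)^(-1) = 0.139 mol/L.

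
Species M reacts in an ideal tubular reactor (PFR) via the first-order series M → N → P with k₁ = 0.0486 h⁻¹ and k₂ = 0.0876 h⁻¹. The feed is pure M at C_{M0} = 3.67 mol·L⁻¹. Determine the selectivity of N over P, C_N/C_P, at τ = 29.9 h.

For first-order series with pure M initially, C_N(τ) = k₁C_{M0}/(k₂−k₁)·(e^(−k₁τ) − e^(−k₂τ)).
e^(−k₁τ) = e^(−0.0486×29.9) = e^(−1.453) = 0.2338; e^(−k₂τ) = e^(−2.619) = 0.07286.
C_N = 0.0486×3.67/(0.0876−0.0486) × (0.2338−0.07286) = 4.573×0.1610 = 0.7362 mol·L⁻¹.
C_M = C_{M0}e^(−k₁τ) = 0.8582 mol·L⁻¹, so C_P = C_{M0}−C_M−C_N = 2.076 mol·L⁻¹; C_N/C_P = 0.355.

0.355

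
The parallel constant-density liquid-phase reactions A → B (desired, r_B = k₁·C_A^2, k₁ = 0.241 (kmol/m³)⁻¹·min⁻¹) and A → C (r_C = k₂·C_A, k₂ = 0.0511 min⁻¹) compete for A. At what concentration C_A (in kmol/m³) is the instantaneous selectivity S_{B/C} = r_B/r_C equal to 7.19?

1.52 kmol/m³

S_{B/C} = (k₁/k₂)·C_A ⇒ C_A = S·k₂/k₁.
= 7.19×0.0511/0.241 = 1.52 kmol/m³.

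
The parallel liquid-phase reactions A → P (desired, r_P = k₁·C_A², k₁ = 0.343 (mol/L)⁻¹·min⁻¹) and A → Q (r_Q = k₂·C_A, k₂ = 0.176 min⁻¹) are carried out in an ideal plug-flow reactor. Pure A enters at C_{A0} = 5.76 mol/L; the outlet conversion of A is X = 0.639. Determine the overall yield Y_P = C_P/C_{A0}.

0.560

C_A = C_{A0}(1−X) = 2.079 mol/L.
Along a PFR/batch, dC_Q/dC_A = −r_Q/(r_P+r_Q) = −k₂/(k₂+k₁·C_A).
Integrating from C_{A0} to C_A: C_Q = (0.176/0.343)·ln[(0.176+0.343·5.76)/(0.176+0.343·2.08)] = 0.5131·ln(2.152/0.8892) = 0.4534 mol/L.
Then C_P = (C_{A0}−C_A) − C_Q = 3.681 − 0.4534 = 3.227 mol/L.
Y_P = C_P/C_{A0} = 3.227/5.76 = 0.560.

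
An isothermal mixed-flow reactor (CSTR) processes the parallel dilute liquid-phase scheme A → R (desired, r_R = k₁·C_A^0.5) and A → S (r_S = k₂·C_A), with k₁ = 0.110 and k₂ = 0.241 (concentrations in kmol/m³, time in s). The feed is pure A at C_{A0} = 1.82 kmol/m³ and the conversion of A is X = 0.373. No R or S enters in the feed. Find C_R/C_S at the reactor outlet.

Exit C_A = C_{A0}(1−X) = 1.82×0.627 = 1.141 kmol/m³.
A CSTR operates uniformly at the exit composition, giving r_R = 0.1175 and r_S = 0.2750 (each k·C_A^n at C_A = 1.141).
Overall selectivity = C_R/C_S = r_Rτ/(r_Sτ) = r_R/r_S = 0.427.

0.427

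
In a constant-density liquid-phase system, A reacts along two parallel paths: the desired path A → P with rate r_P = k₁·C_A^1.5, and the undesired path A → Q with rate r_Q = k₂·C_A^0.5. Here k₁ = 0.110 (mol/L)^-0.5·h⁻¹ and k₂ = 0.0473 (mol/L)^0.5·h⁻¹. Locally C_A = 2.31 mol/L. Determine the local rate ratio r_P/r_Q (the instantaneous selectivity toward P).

5.37

S_{P/Q} = r_P/r_Q = (k₁·C_A^1.5)/(k₂·C_A^0.5) = (k₁/k₂)·C_A.
= (0.110×2.310^1.5) / (0.0473×2.310^0.5) = 0.3862/0.07189 = 5.37.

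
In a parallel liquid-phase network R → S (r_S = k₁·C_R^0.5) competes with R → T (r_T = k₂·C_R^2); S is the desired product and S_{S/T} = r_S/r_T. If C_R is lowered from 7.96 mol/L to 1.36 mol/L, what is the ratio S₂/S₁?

14.2

S_{S/T} = (k₁/k₂)·C_R^-1.5, so S₂/S₁ = (C_{R,2}/C_{R,1})^-1.5.
= (1.36/7.96)^(-1.5) = (0.1709)^(-1.5) = 14.2.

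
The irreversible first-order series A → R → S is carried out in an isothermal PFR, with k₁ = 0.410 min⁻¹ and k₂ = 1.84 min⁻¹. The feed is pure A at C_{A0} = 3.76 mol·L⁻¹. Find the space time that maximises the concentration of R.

Setting dC_R/dτ = 0 gives τ_opt = ln(k₂/k₁)/(k₂−k₁).
= ln(1.84/0.410)/(1.84−0.410) = ln(4.488)/1.430 = 1.501/1.430 = 1.05 min.

1.05 min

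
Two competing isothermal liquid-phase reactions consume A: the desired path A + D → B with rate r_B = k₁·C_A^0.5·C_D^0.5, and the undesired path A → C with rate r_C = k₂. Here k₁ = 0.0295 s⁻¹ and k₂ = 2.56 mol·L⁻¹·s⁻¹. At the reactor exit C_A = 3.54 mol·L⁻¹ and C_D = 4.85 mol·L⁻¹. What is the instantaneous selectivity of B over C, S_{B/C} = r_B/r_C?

S_{B/C} = r_B/r_C = (k₁·C_A^0.5·C_D^0.5)/(k₂) = (k₁/k₂)·C_A^0.5·C_D^0.5.
= (0.0295×3.540^0.5×4.850^0.5) / (2.56) = 0.1222/2.560 = 0.0477.
Since the desired path is higher order in A, keeping C_A high (PFR or concentrated feed) favours B.

0.0477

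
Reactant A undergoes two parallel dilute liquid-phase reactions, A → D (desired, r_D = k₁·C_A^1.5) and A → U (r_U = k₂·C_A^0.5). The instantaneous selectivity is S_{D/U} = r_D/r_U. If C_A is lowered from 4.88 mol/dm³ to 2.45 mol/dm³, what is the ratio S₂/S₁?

0.502

S_{D/U} = (k₁/k₂)·C_A, so S₂/S₁ = (C_{A,2}/C_{A,1}).
= 2.45/4.88 = 0.502.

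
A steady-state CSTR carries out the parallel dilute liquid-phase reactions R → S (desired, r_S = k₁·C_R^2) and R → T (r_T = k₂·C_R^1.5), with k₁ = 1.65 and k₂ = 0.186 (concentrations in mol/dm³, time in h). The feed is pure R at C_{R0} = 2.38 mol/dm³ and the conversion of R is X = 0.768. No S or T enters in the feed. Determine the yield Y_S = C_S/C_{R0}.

Exit C_R = C_{R0}(1−X) = 2.38×0.232 = 0.5522 mol/dm³.
A CSTR operates uniformly at the exit composition, giving r_S = 0.5031 and r_T = 0.07632 (each k·C_R^n at C_R = 0.5522).
Fraction of consumed R going to S: r_S/(r_S+r_T) = 0.8683.
C_S = 0.8683·C_{R0}·X = 0.8683×2.38×0.768 = 1.59 mol/dm³; Y_S = C_S/C_{R0} = 0.667.

0.667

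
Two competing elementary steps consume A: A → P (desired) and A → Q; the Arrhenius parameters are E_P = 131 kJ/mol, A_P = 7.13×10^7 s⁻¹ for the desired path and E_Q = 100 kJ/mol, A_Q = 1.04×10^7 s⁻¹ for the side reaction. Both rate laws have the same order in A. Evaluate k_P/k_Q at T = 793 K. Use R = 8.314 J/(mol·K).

0.0622

Since both paths have the same order in A, the concentration cancels and S_{P/Q} = k_P/k_Q = (A_P/A_Q)·exp[(E_Q−E_P)/(RT)].
(E_Q−E_P)/(RT) = (100−131)×10³/(8.314×793) = -31000/6593 = -4.702.
k_P/k_Q = (7.13×10^7/1.04×10^7)·exp(-4.702) = 6.856 × 0.009078 = 0.0622.
Since E_P > E_Q, raising the temperature improves selectivity toward P.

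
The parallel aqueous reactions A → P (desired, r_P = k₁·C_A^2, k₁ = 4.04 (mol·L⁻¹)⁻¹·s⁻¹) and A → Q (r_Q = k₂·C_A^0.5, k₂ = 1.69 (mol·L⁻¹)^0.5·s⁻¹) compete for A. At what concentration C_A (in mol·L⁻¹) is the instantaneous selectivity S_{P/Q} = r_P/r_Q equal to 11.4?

S_{P/Q} = (k₁/k₂)·C_A^1.5 ⇒ C_A = (S·k₂/k₁)^(1/1.5).
= (11.4×1.69/4.04)^(0.6667) = (4.769)^(0.6667) = 2.83 mol·L⁻¹.

2.83 mol·L⁻¹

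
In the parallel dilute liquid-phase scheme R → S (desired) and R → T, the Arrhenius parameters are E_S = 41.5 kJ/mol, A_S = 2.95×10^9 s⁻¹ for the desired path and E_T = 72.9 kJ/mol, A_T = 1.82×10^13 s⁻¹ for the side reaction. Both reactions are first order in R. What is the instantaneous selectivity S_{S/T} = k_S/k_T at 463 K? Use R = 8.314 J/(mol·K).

With equal orders, S_{S/T} = k_S/k_T = (A_S/A_T)·exp[(E_T−E_S)/(RT)].
(E_T−E_S)/(RT) = (72.9−41.5)×10³/(8.314×463) = 31400/3849 = 8.157.
k_S/k_T = (2.95×10^9/1.82×10^13)·exp(8.157) = 1.621×10^-4 × 3488 = 0.565.

0.565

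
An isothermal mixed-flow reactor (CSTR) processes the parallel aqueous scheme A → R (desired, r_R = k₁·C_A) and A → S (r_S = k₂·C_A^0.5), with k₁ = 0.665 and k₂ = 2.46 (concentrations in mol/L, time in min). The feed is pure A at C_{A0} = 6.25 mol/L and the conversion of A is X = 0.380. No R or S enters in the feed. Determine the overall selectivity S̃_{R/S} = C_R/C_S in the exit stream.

0.532

Exit C_A = C_{A0}(1−X) = 6.25×0.620 = 3.875 mol/L.
Rates in a CSTR are evaluated at the outlet concentration: r_R = 0.665×3.875 = 2.577, r_S = 2.46×3.875^0.5 = 4.843.
Overall selectivity = C_R/C_S = r_Rτ/(r_Sτ) = r_R/r_S = 0.532.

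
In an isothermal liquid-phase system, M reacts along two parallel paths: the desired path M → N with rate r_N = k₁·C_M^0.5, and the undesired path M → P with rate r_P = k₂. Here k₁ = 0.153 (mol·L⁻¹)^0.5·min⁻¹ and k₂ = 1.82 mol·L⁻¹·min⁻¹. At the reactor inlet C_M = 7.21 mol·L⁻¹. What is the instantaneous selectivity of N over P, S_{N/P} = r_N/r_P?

0.226

S_{N/P} = r_N/r_P = (k₁·C_M^0.5)/(k₂) = (k₁/k₂)·C_M^0.5.
= (0.153×7.210^0.5) / (1.82) = 0.4108/1.820 = 0.226.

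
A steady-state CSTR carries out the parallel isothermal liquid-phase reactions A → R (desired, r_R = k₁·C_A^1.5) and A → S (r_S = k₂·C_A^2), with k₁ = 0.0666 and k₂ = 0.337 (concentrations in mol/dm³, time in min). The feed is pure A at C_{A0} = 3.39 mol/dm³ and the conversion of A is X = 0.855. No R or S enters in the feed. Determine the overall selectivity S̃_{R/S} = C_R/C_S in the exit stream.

0.282

Exit C_A = C_{A0}(1−X) = 3.39×0.145 = 0.4916 mol/dm³.
In a CSTR the entire volume is at exit conditions, so r_R = 0.0666×0.4916^1.5 = 0.02295 and r_S = 0.337×0.4916^2 = 0.08143.
Overall selectivity = C_R/C_S = r_Rτ/(r_Sτ) = r_R/r_S = 0.282.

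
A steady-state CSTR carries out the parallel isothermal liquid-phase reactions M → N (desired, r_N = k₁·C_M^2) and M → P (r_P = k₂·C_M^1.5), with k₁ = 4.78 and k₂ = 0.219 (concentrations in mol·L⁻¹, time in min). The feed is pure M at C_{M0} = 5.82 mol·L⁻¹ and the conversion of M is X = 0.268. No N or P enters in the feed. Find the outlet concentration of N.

Exit C_M = C_{M0}(1−X) = 5.82×0.732 = 4.260 mol·L⁻¹.
A CSTR operates uniformly at the exit composition, giving r_N = 86.76 and r_P = 1.926 (each k·C_M^n at C_M = 4.260).
Fraction of consumed M going to N: r_N/(r_N+r_P) = 0.9783.
C_N = 0.9783·C_{M0}·X = 0.9783×5.82×0.268 = 1.53 mol·L⁻¹.

1.53 mol·L⁻¹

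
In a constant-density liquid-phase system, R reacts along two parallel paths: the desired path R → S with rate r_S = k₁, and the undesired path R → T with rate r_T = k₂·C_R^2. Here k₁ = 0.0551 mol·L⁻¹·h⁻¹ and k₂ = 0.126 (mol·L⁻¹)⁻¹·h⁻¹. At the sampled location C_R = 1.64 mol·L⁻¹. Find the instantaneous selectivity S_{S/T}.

0.163

S_{S/T} = r_S/r_T = (k₁)/(k₂·C_R^2) = (k₁/k₂)·C_R^-2.
= (0.0551) / (0.126×1.640^2) = 0.05510/0.3389 = 0.163.
The undesired path is higher order in R, so low C_R (CSTR or dilute feed) favours S.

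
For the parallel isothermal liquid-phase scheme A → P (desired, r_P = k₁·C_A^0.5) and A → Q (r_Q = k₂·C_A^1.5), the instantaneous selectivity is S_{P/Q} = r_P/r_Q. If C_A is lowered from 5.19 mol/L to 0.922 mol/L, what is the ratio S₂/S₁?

5.63

S_{P/Q} = (k₁/k₂)·C_A⁻¹, so S₂/S₁ = (C_{A,2}/C_{A,1})⁻¹.
= 5.19/0.922 = 5.63.
Selectivity toward P rises as C_A falls — low-concentration operation is favoured.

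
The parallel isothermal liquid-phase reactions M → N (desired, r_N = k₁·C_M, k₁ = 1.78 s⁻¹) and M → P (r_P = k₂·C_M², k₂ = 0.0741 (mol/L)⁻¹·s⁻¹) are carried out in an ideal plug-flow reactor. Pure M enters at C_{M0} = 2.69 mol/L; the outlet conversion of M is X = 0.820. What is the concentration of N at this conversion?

C_M = C_{M0}(1−X) = 0.4842 mol/L.
Along a PFR/batch, dC_N/dC_M = −r_N/(r_N+r_P) = −k₁/(k₁+k₂·C_M).
Integrating from C_{M0} to C_M: C_N = (1.78/0.0741)·ln[(1.78+0.0741·2.69)/(1.78+0.0741·0.484)] = 24.02·ln(1.979/1.816) = 2.070 mol/L.

2.07 mol/L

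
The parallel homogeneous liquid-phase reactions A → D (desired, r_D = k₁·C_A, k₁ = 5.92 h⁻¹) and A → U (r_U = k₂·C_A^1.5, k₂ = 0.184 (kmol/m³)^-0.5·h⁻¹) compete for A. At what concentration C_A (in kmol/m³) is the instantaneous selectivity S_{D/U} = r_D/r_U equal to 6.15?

27.4 kmol/m³

S_{D/U} = (k₁/k₂)·C_A^-0.5 ⇒ C_A = (S·k₂/k₁)^(-2).
= (6.15×0.184/5.92)^(-2) = (0.1911)^(-2) = 27.4 kmol/m³.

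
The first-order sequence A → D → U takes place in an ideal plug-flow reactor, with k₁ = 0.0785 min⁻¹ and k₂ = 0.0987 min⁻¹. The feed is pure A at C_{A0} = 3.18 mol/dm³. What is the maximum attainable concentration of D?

1.04 mol/dm³

For a first-order series the maximum intermediate yield is C_{D,max}/C_{A0} = (k₁/k₂)^[k₂/(k₂−k₁)].
= (0.0785/0.0987)^(0.0987/(0.0987−0.0785)) = (0.7953)^(4.886) = 0.3267.
C_{D,max} = 0.3267×3.18 = 1.04 mol/dm³.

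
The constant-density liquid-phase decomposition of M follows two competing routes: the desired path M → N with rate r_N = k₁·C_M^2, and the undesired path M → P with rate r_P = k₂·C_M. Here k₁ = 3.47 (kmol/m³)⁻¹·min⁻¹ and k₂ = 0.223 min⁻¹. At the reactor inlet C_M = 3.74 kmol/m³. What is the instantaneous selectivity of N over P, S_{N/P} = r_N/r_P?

S_{N/P} = r_N/r_P = (k₁·C_M^2)/(k₂·C_M) = (k₁/k₂)·C_M.
= (3.47×3.740^2) / (0.223×3.740) = 48.54/0.8340 = 58.2.

58.2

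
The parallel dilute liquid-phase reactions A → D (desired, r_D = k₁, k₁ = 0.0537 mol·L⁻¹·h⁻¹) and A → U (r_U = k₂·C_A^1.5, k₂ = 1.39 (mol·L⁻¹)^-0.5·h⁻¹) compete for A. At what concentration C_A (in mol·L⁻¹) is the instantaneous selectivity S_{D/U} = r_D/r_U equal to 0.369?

0.222 mol·L⁻¹

S_{D/U} = (k₁/k₂)·C_A^-1.5 ⇒ C_A = (S·k₂/k₁)^(1/(-1.5)).
= (0.369×1.39/0.0537)^(-0.6667) = (9.551)^(-0.6667) = 0.222 mol·L⁻¹.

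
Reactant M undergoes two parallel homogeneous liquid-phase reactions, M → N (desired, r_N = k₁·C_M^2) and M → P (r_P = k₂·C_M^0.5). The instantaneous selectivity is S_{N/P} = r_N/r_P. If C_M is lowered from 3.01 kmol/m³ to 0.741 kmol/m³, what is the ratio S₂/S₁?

0.122

S_{N/P} = (k₁/k₂)·C_M^1.5, so S₂/S₁ = (C_{M,2}/C_{M,1})^1.5.
= (0.741/3.01)^1.5 = (0.2462)^1.5 = 0.122.
Selectivity toward N falls as C_M falls — high-concentration operation is favoured.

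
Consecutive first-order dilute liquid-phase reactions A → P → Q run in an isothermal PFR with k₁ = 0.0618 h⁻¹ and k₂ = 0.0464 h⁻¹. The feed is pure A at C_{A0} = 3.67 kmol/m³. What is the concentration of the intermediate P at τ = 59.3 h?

Solving the coupled first-order balances gives C_P(τ) = [k₁/(k₂−k₁)]·C_{A0}·(e^(−k₁τ) − e^(−k₂τ)).
e^(−k₁τ) = e^(−0.0618×59.3) = e^(−3.665) = 0.02561; e^(−k₂τ) = e^(−2.752) = 0.06383.
C_P = 0.0618×3.67/(0.0464−0.0618) × (0.02561−0.06383) = (-14.73)×(-0.03822) = 0.5629 kmol/m³.

0.563 kmol/m³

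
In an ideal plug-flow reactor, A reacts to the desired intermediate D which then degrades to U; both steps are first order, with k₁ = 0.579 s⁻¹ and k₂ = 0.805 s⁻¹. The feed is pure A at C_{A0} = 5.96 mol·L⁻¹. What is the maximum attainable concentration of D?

1.84 mol·L⁻¹

Evaluating C_D at τ_opt = ln(k₂/k₁)/(k₂−k₁) gives C_{D,max}/C_{A0} = (k₁/k₂)^[k₂/(k₂−k₁)].
= (0.579/0.805)^(0.805/(0.805−0.579)) = (0.7193)^(3.562) = 0.3092.
C_{D,max} = 0.3092×5.96 = 1.84 mol·L⁻¹.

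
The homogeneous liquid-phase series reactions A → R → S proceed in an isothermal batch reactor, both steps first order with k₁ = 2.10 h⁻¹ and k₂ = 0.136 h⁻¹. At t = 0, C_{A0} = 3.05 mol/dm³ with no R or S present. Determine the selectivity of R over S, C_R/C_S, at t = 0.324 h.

40.4

For first-order series with pure A initially, C_R(t) = k₁C_{A0}/(k₂−k₁)·(e^(−k₁t) − e^(−k₂t)).
e^(−k₁t) = e^(−2.10×0.324) = e^(−0.6804) = 0.5064; e^(−k₂t) = e^(−0.04406) = 0.9569.
C_R = 2.10×3.05/(0.136−2.10) × (0.5064−0.9569) = (-3.261)×(-0.4505) = 1.469 mol/dm³.
C_A = C_{A0}e^(−k₁t) = 1.545 mol/dm³, so C_S = C_{A0}−C_A−C_R = 0.03634 mol/dm³; C_R/C_S = 40.4.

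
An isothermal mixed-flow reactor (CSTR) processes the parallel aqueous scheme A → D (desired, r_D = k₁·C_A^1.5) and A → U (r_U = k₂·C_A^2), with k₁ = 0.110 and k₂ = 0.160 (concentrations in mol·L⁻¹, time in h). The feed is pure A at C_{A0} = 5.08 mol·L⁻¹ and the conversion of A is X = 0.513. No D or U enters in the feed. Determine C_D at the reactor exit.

0.793 mol·L⁻¹

Exit C_A = C_{A0}(1−X) = 5.08×0.487 = 2.474 mol·L⁻¹.
In a CSTR the entire volume is at exit conditions, so r_D = 0.110×2.474^1.5 = 0.4280 and r_U = 0.160×2.474^2 = 0.9793.
Fraction of consumed A going to D: r_D/(r_D+r_U) = 0.3042.
C_D = 0.3042·C_{A0}·X = 0.3042×5.08×0.513 = 0.793 mol·L⁻¹.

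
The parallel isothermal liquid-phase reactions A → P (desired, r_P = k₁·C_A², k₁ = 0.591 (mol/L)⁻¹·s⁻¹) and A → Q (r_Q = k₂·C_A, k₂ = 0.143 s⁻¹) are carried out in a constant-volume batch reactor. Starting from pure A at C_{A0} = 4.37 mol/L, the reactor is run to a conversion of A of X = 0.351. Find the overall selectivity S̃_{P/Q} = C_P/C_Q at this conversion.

C_A = C_{A0}(1−X) = 2.836 mol/L.
Along a PFR/batch, dC_Q/dC_A = −r_Q/(r_P+r_Q) = −k₂/(k₂+k₁·C_A).
Integrating from C_{A0} to C_A: C_Q = (0.143/0.591)·ln[(0.143+0.591·4.37)/(0.143+0.591·2.84)] = 0.2420·ln(2.726/1.819) = 0.09784 mol/L.
Then C_P = (C_{A0}−C_A) − C_Q = 1.534 − 0.09784 = 1.436 mol/L.
S̃_{P/Q} = C_P/C_Q = 1.436/0.09784 = 14.7.

14.7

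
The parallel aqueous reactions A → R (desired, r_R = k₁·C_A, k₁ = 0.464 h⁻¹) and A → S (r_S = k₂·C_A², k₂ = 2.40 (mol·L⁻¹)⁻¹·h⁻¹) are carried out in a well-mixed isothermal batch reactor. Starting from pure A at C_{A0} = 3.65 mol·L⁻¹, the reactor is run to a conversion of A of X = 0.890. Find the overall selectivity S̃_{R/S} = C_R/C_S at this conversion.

0.125

C_A = C_{A0}(1−X) = 0.4015 mol·L⁻¹.
Along a PFR/batch, dC_R/dC_A = −r_R/(r_R+r_S) = −k₁/(k₁+k₂·C_A).
Integrating from C_{A0} to C_A: C_R = (0.464/2.40)·ln[(0.464+2.40·3.65)/(0.464+2.40·0.401)] = 0.1933·ln(9.224/1.428) = 0.3607 mol·L⁻¹.
C_S = (C_{A0}−C_A)−C_R = 2.888 mol·L⁻¹; S̃_{R/S} = 0.3607/2.888 = 0.125.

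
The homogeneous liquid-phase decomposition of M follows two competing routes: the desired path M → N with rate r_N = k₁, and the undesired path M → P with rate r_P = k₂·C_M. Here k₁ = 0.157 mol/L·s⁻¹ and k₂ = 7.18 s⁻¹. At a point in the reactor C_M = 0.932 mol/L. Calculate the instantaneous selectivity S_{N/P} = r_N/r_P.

S_{N/P} = r_N/r_P = (k₁)/(k₂·C_M) = (k₁/k₂)·C_M⁻¹.
= (0.157) / (7.18×0.9320) = 0.1570/6.692 = 0.0235.

0.0235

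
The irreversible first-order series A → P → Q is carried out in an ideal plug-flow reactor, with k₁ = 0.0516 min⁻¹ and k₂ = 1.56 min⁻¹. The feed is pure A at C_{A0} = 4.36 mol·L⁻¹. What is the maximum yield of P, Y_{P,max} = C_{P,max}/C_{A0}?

0.0294

At the optimum, C_{P,max}/C_{A0} = (k₁/k₂)^[k₂/(k₂−k₁)].
= (0.0516/1.56)^(1.56/(1.56−0.0516)) = (0.03308)^(1.034) = 0.02944.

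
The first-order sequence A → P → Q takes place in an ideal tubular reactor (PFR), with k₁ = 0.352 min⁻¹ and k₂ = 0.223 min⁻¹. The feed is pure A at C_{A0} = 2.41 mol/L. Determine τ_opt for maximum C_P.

The intermediate peaks when r₁ = r₂, i.e. k₁e^(−k₁τ) = k₂e^(−k₂τ), giving τ_opt = ln(k₂/k₁)/(k₂−k₁).
= ln(0.223/0.352)/(0.223−0.352) = ln(0.6335)/-0.1290 = -0.4565/-0.1290 = 3.54 min.

3.54 min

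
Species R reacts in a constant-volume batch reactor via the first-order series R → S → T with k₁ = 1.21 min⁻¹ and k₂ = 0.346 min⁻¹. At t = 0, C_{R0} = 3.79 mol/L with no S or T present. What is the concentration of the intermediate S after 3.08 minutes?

1.70 mol/L

The intermediate concentration in a first-order A→B→C sequence is C_S = k₁C_{R0}(e^(−k₁t) − e^(−k₂t))/(k₂−k₁).
e^(−k₁t) = e^(−1.21×3.08) = e^(−3.727) = 0.02407; e^(−k₂t) = e^(−1.066) = 0.3445.
C_S = 1.21×3.79/(0.346−1.21) × (0.02407−0.3445) = (-5.308)×(-0.3204) = 1.701 mol/L.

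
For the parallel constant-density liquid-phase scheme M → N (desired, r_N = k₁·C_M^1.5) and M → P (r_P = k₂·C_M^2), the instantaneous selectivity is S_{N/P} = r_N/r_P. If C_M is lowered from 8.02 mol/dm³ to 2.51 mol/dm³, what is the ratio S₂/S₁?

S_{N/P} = (k₁/k₂)·C_M^-0.5, so S₂/S₁ = (C_{M,2}/C_{M,1})^-0.5.
= (2.51/8.02)^(-0.5) = (0.3130)^(-0.5) = 1.79.
Selectivity toward N rises as C_M falls — low-concentration operation is favoured.

1.79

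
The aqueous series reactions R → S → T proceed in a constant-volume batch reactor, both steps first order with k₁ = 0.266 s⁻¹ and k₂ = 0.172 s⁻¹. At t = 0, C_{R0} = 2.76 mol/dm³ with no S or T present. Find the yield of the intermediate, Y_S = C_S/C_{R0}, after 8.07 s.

The intermediate concentration in a first-order A→B→C sequence is C_S = k₁C_{R0}(e^(−k₁t) − e^(−k₂t))/(k₂−k₁).
e^(−k₁t) = e^(−0.266×8.07) = e^(−2.147) = 0.1169; e^(−k₂t) = e^(−1.388) = 0.2496.
C_S = 0.266×2.76/(0.172−0.266) × (0.1169−0.2496) = (-7.810)×(-0.1327) = 1.036 mol/dm³.
Y_S = C_S/C_{R0} = 1.036/2.76 = 0.375.

0.375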